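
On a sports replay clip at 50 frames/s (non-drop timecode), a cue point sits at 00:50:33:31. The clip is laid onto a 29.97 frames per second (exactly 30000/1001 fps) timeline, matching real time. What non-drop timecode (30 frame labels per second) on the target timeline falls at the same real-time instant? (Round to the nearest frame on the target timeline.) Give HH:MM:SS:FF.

00:50:30:18

Source frame index: (0×3600 + 50×60 + 33) × 50 + 31 = 151681.
Real time: 151681 / (50) = 151681/50 s.
Target frame: (151681/50) × (30000/1001) = 91008600/1001 ≈ 90917.682 → 90918.
At 30 labels/s: frame 90918 → 00:50:30:18.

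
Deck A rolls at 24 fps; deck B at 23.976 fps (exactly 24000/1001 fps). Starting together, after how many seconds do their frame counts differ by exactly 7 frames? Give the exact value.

The gap grows by |24000/1001 − 24| = 24/1001 frames per second.
Time for a 7-frame gap: 7 ÷ (24/1001) = 7007/24 s.

7007/24 seconds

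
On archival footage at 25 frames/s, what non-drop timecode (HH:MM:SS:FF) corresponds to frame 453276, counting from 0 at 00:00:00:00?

05:02:11:01

453276 ÷ 25 = 18131 full seconds, remainder 1 frame.
18131 s = 5 h 2 min 11 s.
Timecode: 05:02:11:01.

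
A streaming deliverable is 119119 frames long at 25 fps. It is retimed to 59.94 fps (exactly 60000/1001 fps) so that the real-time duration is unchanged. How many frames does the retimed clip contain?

285600 frames

Target frames = source frames × (target rate / source rate) = 119119 × (60000/1001)/(25) = 119119 × 2400/1001 = 285600.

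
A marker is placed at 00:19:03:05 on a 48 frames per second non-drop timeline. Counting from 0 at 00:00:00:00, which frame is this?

Total seconds to the label: (0 × 3600 + 19 × 60 + 3) = 1143.
Frame index = 1143 × 48 + 5 = 54869.

frame 54869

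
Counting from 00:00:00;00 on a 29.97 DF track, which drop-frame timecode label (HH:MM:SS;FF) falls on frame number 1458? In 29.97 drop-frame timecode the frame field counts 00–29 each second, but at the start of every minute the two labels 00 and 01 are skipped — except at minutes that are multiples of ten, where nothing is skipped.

00:00:48;18

Ten DF minutes hold 17982 frames, so frame 1458 lies in block 0 (frames 0–17981) with 1458 frames into that block.
The block's first minute is 1800 frames and the rest 1798 each; 1458 frames reaches minute 0, so 0 × 18 + 0 × 2 = 0 labels have been skipped so far.
Adding those back, label number 1458 + 0 = 1458 at 30 labels/s is 48 s + 18 f = 0 h 0 min 48 s frame 18, i.e. 00:00:48;18.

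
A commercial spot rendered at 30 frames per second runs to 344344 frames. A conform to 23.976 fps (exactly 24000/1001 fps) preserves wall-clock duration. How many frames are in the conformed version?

275200 frames

Target frames = source frames × (target rate / source rate) = 344344 × (24000/1001)/(30) = 344344 × 800/1001 = 275200.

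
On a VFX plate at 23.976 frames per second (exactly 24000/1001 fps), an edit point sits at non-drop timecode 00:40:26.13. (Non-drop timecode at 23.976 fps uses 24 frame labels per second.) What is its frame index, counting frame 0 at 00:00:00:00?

Total seconds to the label: (0 × 3600 + 40 × 60 + 26) = 2426.
Frame index = 2426 × 24 + 13 = 58237.

frame 58237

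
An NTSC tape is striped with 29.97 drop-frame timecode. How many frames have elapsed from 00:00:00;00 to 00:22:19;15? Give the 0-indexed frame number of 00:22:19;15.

As if non-drop at 30 labels/s: (0 × 3600 + 22 × 60 + 19) × 30 + 15 = 40185.
Minute boundaries passed: 22; those not divisible by 10: 22 − 2 = 20; dropped labels = 2 × 20 = 40.
Actual frame index = 40185 − 40 = 40145.

40145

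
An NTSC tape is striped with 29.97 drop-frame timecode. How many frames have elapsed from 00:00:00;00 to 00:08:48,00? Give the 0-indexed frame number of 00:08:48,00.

As if non-drop at 30 labels/s: (0 × 3600 + 8 × 60 + 48) × 30 + 0 = 15840.
Minute boundaries passed: 8; those not divisible by 10: 8 − 0 = 8; dropped labels = 2 × 8 = 16.
Actual frame index = 15840 − 16 = 15824.

15824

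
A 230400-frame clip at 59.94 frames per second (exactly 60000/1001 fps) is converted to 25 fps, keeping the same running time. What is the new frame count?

Target frames = source frames × (target rate / source rate) = 230400 × (25)/(60000/1001) = 230400 × 1001/2400 = 96096.

96096 frames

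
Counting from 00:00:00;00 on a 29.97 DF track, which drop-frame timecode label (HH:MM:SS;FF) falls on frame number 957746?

08:52:36;24

Ten DF minutes hold 17982 frames, so frame 957746 lies in block 53 (frames 953046–971027) with 4700 frames into that block.
The block's first minute is 1800 frames and the rest 1798 each; 4700 frames reaches minute 2, so 53 × 18 + 2 × 2 = 958 labels have been skipped so far.
Adding those back, label number 957746 + 958 = 958704 at 30 labels/s is 31956 s + 24 f = 8 h 52 min 36 s frame 24, i.e. 08:52:36;24.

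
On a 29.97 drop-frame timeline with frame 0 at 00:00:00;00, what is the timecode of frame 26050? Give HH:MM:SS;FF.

00:14:29;06

Ten DF minutes hold 17982 frames, so frame 26050 lies in block 1 (frames 17982–35963) with 8068 frames into that block.
The block's first minute is 1800 frames and the rest 1798 each; 8068 frames reaches minute 4, so 1 × 18 + 4 × 2 = 26 labels have been skipped so far.
Adding those back, label number 26050 + 26 = 26076 at 30 labels/s is 869 s + 6 f = 0 h 14 min 29 s frame 6, i.e. 00:14:29;06.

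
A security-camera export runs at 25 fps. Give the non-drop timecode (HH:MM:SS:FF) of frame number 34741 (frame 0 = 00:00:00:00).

34741 ÷ 25 = 1389 full seconds, remainder 16 frames.
1389 s = 0 h 23 min 9 s.
Timecode: 00:23:09:16.

00:23:09:16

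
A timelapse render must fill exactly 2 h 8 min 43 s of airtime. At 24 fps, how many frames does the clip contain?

2 h 8 min 43 s = 7723 s.
Frames = 7723 × 24 = 185352.

185352 frames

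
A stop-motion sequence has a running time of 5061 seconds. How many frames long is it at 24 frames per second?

Frames = 5061 × 24 = 121464.

121464 frames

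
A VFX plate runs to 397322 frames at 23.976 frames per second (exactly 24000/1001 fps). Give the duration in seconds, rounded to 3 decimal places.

Running time = 397322 × 1001/24000 = 198859661/12000 s ≈ 16571.638 s.

16571.638 seconds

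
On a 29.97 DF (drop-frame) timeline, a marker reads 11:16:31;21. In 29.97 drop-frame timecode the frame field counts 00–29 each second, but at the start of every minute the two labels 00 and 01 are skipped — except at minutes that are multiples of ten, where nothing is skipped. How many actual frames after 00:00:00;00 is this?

1216533

Complete 10-minute blocks: 67, each 17982 frames → 1204794.
Remaining 6 whole minutes in the current block: 1800 + 5 × 1798 = 10790 frames.
Within the current minute: 31 × 30 + 21 − 2 = 949 (labels ;00/;01 skipped at this minute). Total = 1204794 + 10790 + 949 = 1216533.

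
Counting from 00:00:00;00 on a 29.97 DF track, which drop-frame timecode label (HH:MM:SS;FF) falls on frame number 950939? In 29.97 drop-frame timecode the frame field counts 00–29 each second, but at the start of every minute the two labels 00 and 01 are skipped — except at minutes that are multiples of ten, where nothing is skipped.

Each 10-minute DF block holds 10 × 60 × 30 − 9 × 2 = 17982 frames. 950939 ÷ 17982 → 52 full blocks, remainder 15875.
Within the partial block the first minute is 1800 frames and each further minute 1798, so 8 further minute boundaries passed. Total skipped labels = 18 × 52 + 2 × 8 = 952.
Non-drop label index = 950939 + 952 = 951891; at 30 labels/s that is 08:48:49:21, i.e. DF 08:48:49;21.

08:48:49;21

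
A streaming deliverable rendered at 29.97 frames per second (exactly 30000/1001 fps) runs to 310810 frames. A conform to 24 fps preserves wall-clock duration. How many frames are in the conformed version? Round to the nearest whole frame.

248897 frames

Frames at target rate = 310810 × (24) / (30000/1001) = 31112081/125 ≈ 248896.648.
Nearest whole frame: 248897.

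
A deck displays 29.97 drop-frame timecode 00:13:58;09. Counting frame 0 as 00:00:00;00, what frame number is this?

Complete 10-minute blocks: 1, each 17982 frames → 17982.
Remaining 3 whole minutes in the current block: 1800 + 2 × 1798 = 5396 frames.
Within the current minute: 58 × 30 + 9 − 2 = 1747 (labels ;00/;01 skipped at this minute). Total = 17982 + 5396 + 1747 = 25125.

25125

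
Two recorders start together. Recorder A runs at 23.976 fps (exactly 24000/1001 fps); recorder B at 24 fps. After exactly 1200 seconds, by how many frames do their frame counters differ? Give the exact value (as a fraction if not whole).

A emits 24000/1001 × 1200 = 28800000/1001 frames; B emits 24 × 1200 = 28800.
Difference = 28800/1001 frames (≈ 28.7712); B is ahead of A.

28800/1001 frames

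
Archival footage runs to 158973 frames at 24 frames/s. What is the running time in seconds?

6623.875 seconds

Running time = 158973 / (24) = 6623.875 s.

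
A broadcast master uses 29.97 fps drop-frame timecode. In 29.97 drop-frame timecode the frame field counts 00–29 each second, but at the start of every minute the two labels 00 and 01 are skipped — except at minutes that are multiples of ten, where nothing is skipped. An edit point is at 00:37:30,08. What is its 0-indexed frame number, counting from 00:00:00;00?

Complete 10-minute blocks: 3, each 17982 frames → 53946.
Remaining 7 whole minutes in the current block: 1800 + 6 × 1798 = 12588 frames.
Within the current minute: 30 × 30 + 8 − 2 = 906 (labels ;00/;01 skipped at this minute). Total = 53946 + 12588 + 906 = 67440.

67440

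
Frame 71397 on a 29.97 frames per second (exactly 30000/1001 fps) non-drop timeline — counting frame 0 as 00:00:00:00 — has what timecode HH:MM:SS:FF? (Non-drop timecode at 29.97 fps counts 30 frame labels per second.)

71397 ÷ 30 = 2379 full seconds, remainder 27 frames.
2379 s = 0 h 39 min 39 s.
Timecode: 00:39:39:27.

00:39:39:27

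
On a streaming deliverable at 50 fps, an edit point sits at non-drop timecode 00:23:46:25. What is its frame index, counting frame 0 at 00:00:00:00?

Total seconds to the label: (0 × 3600 + 23 × 60 + 46) = 1426.
Frame index = 1426 × 50 + 25 = 71325.

frame 71325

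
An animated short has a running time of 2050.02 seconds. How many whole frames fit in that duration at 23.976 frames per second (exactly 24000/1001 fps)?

49151 frames

Frames = 2050.02 × 24000/1001 = 7028640/143 ≈ 49151.3287.
Complete frames: 49151.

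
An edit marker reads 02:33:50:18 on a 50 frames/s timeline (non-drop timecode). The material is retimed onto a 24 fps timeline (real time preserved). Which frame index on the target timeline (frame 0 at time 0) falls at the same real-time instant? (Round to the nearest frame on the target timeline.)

frame 221529

Source frame index: (2×3600 + 33×60 + 50) × 50 + 18 = 461518.
Real time: 461518 / (50) = 230759/25 s.
Target frame: (230759/25) × (24) = 5538216/25 ≈ 221528.640 → 221529.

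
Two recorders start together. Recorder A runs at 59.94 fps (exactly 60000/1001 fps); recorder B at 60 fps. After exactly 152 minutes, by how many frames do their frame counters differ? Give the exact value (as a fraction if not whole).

152 min = 9120 s.
A emits 60000/1001 × 9120 = 547200000/1001 frames; B emits 60 × 9120 = 547200.
Difference = 547200/1001 frames (≈ 546.6533); B is ahead of A.

547200/1001 frames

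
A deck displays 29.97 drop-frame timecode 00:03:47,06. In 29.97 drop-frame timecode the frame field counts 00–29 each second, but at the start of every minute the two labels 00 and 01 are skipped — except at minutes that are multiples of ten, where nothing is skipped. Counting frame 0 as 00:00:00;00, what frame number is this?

As if non-drop at 30 labels/s: (0 × 3600 + 3 × 60 + 47) × 30 + 6 = 6816.
Minute boundaries passed: 3; those not divisible by 10: 3 − 0 = 3; dropped labels = 2 × 3 = 6.
Actual frame index = 6816 − 6 = 6810.

6810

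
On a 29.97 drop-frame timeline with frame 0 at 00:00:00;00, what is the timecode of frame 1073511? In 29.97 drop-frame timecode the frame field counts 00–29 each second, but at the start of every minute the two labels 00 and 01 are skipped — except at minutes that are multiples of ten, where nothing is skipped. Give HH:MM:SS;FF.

09:56:59;15

Ten DF minutes hold 17982 frames, so frame 1073511 lies in block 59 (frames 1060938–1078919) with 12573 frames into that block.
The block's first minute is 1800 frames and the rest 1798 each; 12573 frames reaches minute 6, so 59 × 18 + 6 × 2 = 1074 labels have been skipped so far.
Adding those back, label number 1073511 + 1074 = 1074585 at 30 labels/s is 35819 s + 15 f = 9 h 56 min 59 s frame 15, i.e. 09:56:59;15.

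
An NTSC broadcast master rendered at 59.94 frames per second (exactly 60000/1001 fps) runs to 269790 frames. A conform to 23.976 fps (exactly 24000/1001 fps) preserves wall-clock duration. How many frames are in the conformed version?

107916 frames

Target frames = source frames × (target rate / source rate) = 269790 × (24000/1001)/(60000/1001) = 269790 × 2/5 = 107916.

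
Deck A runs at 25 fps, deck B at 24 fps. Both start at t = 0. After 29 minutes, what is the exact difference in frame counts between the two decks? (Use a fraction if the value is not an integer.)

29 min = 1740 s.
A emits 25 × 1740 = 43500 frames; B emits 24 × 1740 = 41760.
Difference = 1740 frames; B is behind A.

1740 frames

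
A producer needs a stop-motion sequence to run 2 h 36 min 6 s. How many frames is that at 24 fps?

2 h 36 min 6 s = 9366 s.
Frames = 9366 × 24 = 224784.

224784 frames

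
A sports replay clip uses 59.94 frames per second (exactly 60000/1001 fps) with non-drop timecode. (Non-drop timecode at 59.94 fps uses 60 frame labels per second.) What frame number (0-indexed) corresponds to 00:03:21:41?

Total seconds to the label: (0 × 3600 + 3 × 60 + 21) = 201.
Frame index = 201 × 60 + 41 = 12101.

12101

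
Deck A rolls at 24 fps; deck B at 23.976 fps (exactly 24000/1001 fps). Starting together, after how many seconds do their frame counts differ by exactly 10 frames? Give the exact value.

The gap grows by |24000/1001 − 24| = 24/1001 frames per second.
Time for a 10-frame gap: 10 ÷ (24/1001) = 5005/12 s.

5005/12 seconds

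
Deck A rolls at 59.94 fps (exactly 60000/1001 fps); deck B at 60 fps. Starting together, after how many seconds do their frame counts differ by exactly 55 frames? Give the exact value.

The gap grows by |60 − 60000/1001| = 60/1001 frames per second.
Time for a 55-frame gap: 55 ÷ (60/1001) = 11011/12 s.

11011/12 seconds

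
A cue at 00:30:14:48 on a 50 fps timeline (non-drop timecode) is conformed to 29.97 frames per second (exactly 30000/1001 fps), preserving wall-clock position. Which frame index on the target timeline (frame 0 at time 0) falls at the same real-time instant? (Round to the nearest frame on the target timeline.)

Source frame index: (0×3600 + 30×60 + 14) × 50 + 48 = 90748.
Real time: 90748 / (50) = 45374/25 s.
Target frame: (45374/25) × (30000/1001) = 7778400/143 ≈ 54394.406 → 54394.

frame 54394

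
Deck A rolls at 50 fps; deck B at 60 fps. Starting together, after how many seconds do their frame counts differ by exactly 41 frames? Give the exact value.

4.1 seconds

The gap grows by |60 − 50| = 10 frames per second.
Time for a 41-frame gap: 41 ÷ (10) = 4.1 s.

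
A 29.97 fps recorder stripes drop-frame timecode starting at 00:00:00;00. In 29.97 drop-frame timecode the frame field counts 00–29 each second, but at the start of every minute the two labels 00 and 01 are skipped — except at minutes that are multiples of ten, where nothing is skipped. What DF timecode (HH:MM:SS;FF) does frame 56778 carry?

Each 10-minute DF block holds 10 × 60 × 30 − 9 × 2 = 17982 frames. 56778 ÷ 17982 → 3 full blocks, remainder 2832.
Within the partial block the first minute is 1800 frames and each further minute 1798, so 1 further minute boundary passed. Total skipped labels = 18 × 3 + 2 × 1 = 56.
Non-drop label index = 56778 + 56 = 56834; at 30 labels/s that is 00:31:34:14, i.e. DF 00:31:34;14.

00:31:34;14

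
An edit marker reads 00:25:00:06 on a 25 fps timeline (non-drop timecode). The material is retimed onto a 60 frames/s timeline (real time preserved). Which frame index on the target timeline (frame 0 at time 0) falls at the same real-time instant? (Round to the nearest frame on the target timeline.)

Source frame index: (0×3600 + 25×60 + 0) × 25 + 6 = 37506.
Real time: 37506 / (25) = 37506/25 s.
Target frame: (37506/25) × (60) = 450072/5 ≈ 90014.400 → 90014.

frame 90014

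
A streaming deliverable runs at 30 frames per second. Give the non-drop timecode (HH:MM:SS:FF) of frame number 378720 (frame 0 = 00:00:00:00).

03:30:24:00

378720 ÷ 30 = 12624 full seconds, remainder 0 frames.
12624 s = 3 h 30 min 24 s.
Timecode: 03:30:24:00.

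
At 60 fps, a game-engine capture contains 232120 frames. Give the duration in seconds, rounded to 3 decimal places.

Running time = 232120 × 1/60 = 11606/3 s ≈ 3868.667 s.

3868.667 seconds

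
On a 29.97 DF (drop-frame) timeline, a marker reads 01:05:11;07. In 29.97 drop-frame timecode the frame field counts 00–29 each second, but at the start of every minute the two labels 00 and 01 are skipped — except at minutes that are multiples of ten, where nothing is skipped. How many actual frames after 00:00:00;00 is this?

117219

Complete 10-minute blocks: 6, each 17982 frames → 107892.
Remaining 5 whole minutes in the current block: 1800 + 4 × 1798 = 8992 frames.
Within the current minute: 11 × 30 + 7 − 2 = 335 (labels ;00/;01 skipped at this minute). Total = 107892 + 8992 + 335 = 117219.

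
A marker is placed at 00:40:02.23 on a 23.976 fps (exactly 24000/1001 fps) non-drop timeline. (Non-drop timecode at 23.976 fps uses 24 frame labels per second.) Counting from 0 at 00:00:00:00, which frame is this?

Total seconds to the label: (0 × 3600 + 40 × 60 + 2) = 2402.
Frame index = 2402 × 24 + 23 = 57671.

57671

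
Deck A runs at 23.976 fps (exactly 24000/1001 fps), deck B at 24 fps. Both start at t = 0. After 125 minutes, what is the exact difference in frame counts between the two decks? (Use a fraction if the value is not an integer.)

125 min = 7500 s.
A emits 24000/1001 × 7500 = 180000000/1001 frames; B emits 24 × 7500 = 180000.
Difference = 180000/1001 frames (≈ 179.8202); B is ahead of A.

180000/1001 frames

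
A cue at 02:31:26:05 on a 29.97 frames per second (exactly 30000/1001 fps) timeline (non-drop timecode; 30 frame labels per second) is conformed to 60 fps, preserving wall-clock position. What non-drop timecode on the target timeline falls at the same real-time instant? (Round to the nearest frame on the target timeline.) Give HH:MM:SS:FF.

02:31:35:15

Source frame index: (2×3600 + 31×60 + 26) × 30 + 5 = 272585.
Real time: 272585 / (30000/1001) = 54571517/6000 s.
Target frame: (54571517/6000) × (60) = 54571517/100 ≈ 545715.170 → 545715.
At 60 labels/s: frame 545715 → 02:31:35:15.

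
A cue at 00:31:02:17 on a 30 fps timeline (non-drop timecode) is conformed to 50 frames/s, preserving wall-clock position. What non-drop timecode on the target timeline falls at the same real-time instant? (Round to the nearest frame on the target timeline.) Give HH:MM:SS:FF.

00:31:02:28

Source frame index: (0×3600 + 31×60 + 2) × 30 + 17 = 55877.
Real time: 55877 / (30) = 55877/30 s.
Target frame: (55877/30) × (50) = 279385/3 ≈ 93128.333 → 93128.
At 50 labels/s: frame 93128 → 00:31:02:28.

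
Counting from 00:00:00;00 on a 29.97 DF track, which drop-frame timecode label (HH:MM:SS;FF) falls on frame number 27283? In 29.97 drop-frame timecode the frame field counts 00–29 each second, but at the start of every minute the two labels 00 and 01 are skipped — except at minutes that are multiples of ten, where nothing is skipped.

00:15:10;11

Each 10-minute DF block holds 10 × 60 × 30 − 9 × 2 = 17982 frames. 27283 ÷ 17982 → 1 full block, remainder 9301.
Within the partial block the first minute is 1800 frames and each further minute 1798, so 5 further minute boundaries passed. Total skipped labels = 18 × 1 + 2 × 5 = 28.
Non-drop label index = 27283 + 28 = 27311; at 30 labels/s that is 00:15:10:11, i.e. DF 00:15:10;11.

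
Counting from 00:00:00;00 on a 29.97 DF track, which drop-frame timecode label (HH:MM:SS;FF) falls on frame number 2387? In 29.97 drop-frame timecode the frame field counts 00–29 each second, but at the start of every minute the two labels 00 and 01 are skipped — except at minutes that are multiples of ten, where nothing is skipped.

00:01:19;19

Each 10-minute DF block holds 10 × 60 × 30 − 9 × 2 = 17982 frames. 2387 ÷ 17982 → 0 full blocks, remainder 2387.
Within the partial block the first minute is 1800 frames and each further minute 1798, so 1 further minute boundary passed. Total skipped labels = 18 × 0 + 2 × 1 = 2.
Non-drop label index = 2387 + 2 = 2389; at 30 labels/s that is 00:01:19:19, i.e. DF 00:01:19;19.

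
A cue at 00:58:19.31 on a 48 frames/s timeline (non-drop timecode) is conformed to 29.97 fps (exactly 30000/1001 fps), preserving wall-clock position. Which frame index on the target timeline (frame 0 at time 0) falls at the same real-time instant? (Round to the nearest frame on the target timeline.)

Source frame index: (0×3600 + 58×60 + 19) × 48 + 31 = 167983.
Real time: 167983 / (48) = 167983/48 s.
Target frame: (167983/48) × (30000/1001) = 104989375/1001 ≈ 104884.491 → 104884.

frame 104884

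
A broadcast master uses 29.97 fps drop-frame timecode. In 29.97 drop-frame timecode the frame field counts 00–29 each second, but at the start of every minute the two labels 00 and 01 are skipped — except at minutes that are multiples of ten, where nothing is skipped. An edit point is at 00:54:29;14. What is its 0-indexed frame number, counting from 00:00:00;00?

As if non-drop at 30 labels/s: (0 × 3600 + 54 × 60 + 29) × 30 + 14 = 98084.
Minute boundaries passed: 54; those not divisible by 10: 54 − 5 = 49; dropped labels = 2 × 49 = 98.
Actual frame index = 98084 − 98 = 97986.

97986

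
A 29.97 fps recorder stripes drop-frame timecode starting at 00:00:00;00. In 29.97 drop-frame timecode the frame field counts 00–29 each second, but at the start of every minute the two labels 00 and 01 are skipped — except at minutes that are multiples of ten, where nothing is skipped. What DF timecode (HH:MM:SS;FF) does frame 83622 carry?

Ten DF minutes hold 17982 frames, so frame 83622 lies in block 4 (frames 71928–89909) with 11694 frames into that block.
The block's first minute is 1800 frames and the rest 1798 each; 11694 frames reaches minute 6, so 4 × 18 + 6 × 2 = 84 labels have been skipped so far.
Adding those back, label number 83622 + 84 = 83706 at 30 labels/s is 2790 s + 6 f = 0 h 46 min 30 s frame 6, i.e. 00:46:30;06.

00:46:30;06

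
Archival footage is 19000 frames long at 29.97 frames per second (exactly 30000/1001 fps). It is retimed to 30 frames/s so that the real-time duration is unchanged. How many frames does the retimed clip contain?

19019 frames

Target frames = source frames × (target rate / source rate) = 19000 × (30)/(30000/1001) = 19000 × 1001/1000 = 19019.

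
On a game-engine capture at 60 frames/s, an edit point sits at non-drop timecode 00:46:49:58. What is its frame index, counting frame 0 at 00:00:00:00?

frame 168598

Total seconds to the label: (0 × 3600 + 46 × 60 + 49) = 2809.
Frame index = 2809 × 60 + 58 = 168598.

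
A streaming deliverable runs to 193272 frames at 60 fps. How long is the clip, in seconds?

3221.2 seconds

Running time = 193272 / (60) = 3221.2 s.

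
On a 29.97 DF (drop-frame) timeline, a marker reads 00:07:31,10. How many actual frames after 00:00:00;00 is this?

Complete 10-minute blocks: 0, each 17982 frames → 0.
Remaining 7 whole minutes in the current block: 1800 + 6 × 1798 = 12588 frames.
Within the current minute: 31 × 30 + 10 − 2 = 938 (labels ;00/;01 skipped at this minute). Total = 0 + 12588 + 938 = 13526.

13526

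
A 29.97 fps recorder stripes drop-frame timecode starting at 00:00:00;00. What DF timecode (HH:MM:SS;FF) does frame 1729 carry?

00:00:57;19

Each 10-minute DF block holds 10 × 60 × 30 − 9 × 2 = 17982 frames. 1729 ÷ 17982 → 0 full blocks, remainder 1729.
Within the partial block the first minute is 1800 frames and each further minute 1798, so 0 further minute boundaries passed. Total skipped labels = 18 × 0 + 2 × 0 = 0.
Non-drop label index = 1729 + 0 = 1729; at 30 labels/s that is 00:00:57:19, i.e. DF 00:00:57;19.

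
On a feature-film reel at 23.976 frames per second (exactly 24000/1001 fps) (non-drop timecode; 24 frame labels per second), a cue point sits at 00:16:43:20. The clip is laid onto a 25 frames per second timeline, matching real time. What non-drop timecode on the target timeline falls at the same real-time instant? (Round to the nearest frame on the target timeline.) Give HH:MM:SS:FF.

Source frame index: (0×3600 + 16×60 + 43) × 24 + 20 = 24092.
Real time: 24092 / (24000/1001) = 6029023/6000 s.
Target frame: (6029023/6000) × (25) = 6029023/240 ≈ 25120.929 → 25121.
At 25 labels/s: frame 25121 → 00:16:44:21.

00:16:44:21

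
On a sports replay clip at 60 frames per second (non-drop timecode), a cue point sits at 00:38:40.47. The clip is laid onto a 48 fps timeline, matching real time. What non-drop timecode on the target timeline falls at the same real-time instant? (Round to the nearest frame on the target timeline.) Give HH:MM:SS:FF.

00:38:40:38

Source frame index: (0×3600 + 38×60 + 40) × 60 + 47 = 139247.
Real time: 139247 / (60) = 139247/60 s.
Target frame: (139247/60) × (48) = 556988/5 ≈ 111397.600 → 111398.
At 48 labels/s: frame 111398 → 00:38:40:38.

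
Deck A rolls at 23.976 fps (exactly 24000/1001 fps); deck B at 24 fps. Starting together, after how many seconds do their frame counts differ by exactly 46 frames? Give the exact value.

23023/12 seconds

The gap grows by |24 − 24000/1001| = 24/1001 frames per second.
Time for a 46-frame gap: 46 ÷ (24/1001) = 23023/12 s.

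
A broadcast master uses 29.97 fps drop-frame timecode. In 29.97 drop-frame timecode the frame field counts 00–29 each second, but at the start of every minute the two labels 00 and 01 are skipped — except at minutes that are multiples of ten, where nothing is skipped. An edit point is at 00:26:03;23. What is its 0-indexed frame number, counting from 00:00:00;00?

46865

Complete 10-minute blocks: 2, each 17982 frames → 35964.
Remaining 6 whole minutes in the current block: 1800 + 5 × 1798 = 10790 frames.
Within the current minute: 3 × 30 + 23 − 2 = 111 (labels ;00/;01 skipped at this minute). Total = 35964 + 10790 + 111 = 46865.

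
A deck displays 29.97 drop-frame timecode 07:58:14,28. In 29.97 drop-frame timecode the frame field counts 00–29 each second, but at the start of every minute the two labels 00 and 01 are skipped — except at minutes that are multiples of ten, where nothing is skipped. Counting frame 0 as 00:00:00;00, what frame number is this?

859986

Complete 10-minute blocks: 47, each 17982 frames → 845154.
Remaining 8 whole minutes in the current block: 1800 + 7 × 1798 = 14386 frames.
Within the current minute: 14 × 30 + 28 − 2 = 446 (labels ;00/;01 skipped at this minute). Total = 845154 + 14386 + 446 = 859986.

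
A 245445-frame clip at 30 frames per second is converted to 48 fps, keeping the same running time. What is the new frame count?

392712 frames

Target frames = source frames × (target rate / source rate) = 245445 × (48)/(30) = 245445 × 8/5 = 392712.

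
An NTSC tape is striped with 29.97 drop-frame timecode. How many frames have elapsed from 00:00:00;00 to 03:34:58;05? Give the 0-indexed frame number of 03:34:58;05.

386559

Complete 10-minute blocks: 21, each 17982 frames → 377622.
Remaining 4 whole minutes in the current block: 1800 + 3 × 1798 = 7194 frames.
Within the current minute: 58 × 30 + 5 − 2 = 1743 (labels ;00/;01 skipped at this minute). Total = 377622 + 7194 + 1743 = 386559.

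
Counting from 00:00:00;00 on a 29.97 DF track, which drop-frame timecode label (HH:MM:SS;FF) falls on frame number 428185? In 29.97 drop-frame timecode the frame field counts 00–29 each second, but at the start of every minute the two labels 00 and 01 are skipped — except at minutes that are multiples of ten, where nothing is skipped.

03:58:07;05

Each 10-minute DF block holds 10 × 60 × 30 − 9 × 2 = 17982 frames. 428185 ÷ 17982 → 23 full blocks, remainder 14599.
Within the partial block the first minute is 1800 frames and each further minute 1798, so 8 further minute boundaries passed. Total skipped labels = 18 × 23 + 2 × 8 = 430.
Non-drop label index = 428185 + 430 = 428615; at 30 labels/s that is 03:58:07:05, i.e. DF 03:58:07;05.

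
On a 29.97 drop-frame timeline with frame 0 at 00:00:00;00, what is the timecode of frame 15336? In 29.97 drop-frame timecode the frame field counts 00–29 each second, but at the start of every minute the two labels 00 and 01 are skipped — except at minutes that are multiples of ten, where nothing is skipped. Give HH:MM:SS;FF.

00:08:31;22

Each 10-minute DF block holds 10 × 60 × 30 − 9 × 2 = 17982 frames. 15336 ÷ 17982 → 0 full blocks, remainder 15336.
Within the partial block the first minute is 1800 frames and each further minute 1798, so 8 further minute boundaries passed. Total skipped labels = 18 × 0 + 2 × 8 = 16.
Non-drop label index = 15336 + 16 = 15352; at 30 labels/s that is 00:08:31:22, i.e. DF 00:08:31;22.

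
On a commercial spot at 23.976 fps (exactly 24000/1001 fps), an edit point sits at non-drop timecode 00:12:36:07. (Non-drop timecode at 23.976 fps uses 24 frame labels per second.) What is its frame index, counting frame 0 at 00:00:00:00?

18151

Total seconds to the label: (0 × 3600 + 12 × 60 + 36) = 756.
Frame index = 756 × 24 + 7 = 18151.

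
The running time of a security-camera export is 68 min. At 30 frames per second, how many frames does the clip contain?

68 min = 4080 s.
Frames = 4080 × 30 = 122400.

122400 frames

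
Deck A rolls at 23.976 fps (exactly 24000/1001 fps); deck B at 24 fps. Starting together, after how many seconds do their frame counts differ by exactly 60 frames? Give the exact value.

The gap grows by |24 − 24000/1001| = 24/1001 frames per second.
Time for a 60-frame gap: 60 ÷ (24/1001) = 2502.5 s.

2502.5 seconds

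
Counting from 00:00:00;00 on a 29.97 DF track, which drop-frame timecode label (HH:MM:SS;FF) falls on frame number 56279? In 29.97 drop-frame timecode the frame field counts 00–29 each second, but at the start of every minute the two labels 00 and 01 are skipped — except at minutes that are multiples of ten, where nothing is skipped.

00:31:17;25

Each 10-minute DF block holds 10 × 60 × 30 − 9 × 2 = 17982 frames. 56279 ÷ 17982 → 3 full blocks, remainder 2333.
Within the partial block the first minute is 1800 frames and each further minute 1798, so 1 further minute boundary passed. Total skipped labels = 18 × 3 + 2 × 1 = 56.
Non-drop label index = 56279 + 56 = 56335; at 30 labels/s that is 00:31:17:25, i.e. DF 00:31:17;25.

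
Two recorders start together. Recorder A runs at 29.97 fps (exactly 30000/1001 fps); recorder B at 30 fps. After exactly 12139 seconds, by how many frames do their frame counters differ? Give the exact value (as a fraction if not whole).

364170/1001 frames

A emits 30000/1001 × 12139 = 364170000/1001 frames; B emits 30 × 12139 = 364170.
Difference = 364170/1001 frames (≈ 363.8062); B is ahead of A.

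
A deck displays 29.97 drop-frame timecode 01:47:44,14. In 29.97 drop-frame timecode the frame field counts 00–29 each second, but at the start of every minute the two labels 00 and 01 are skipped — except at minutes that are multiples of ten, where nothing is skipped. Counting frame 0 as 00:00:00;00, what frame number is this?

Complete 10-minute blocks: 10, each 17982 frames → 179820.
Remaining 7 whole minutes in the current block: 1800 + 6 × 1798 = 12588 frames.
Within the current minute: 44 × 30 + 14 − 2 = 1332 (labels ;00/;01 skipped at this minute). Total = 179820 + 12588 + 1332 = 193740.

193740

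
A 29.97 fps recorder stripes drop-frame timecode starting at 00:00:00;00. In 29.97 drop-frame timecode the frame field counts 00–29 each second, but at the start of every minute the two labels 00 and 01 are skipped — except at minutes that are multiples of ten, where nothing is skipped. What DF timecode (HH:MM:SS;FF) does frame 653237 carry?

Each 10-minute DF block holds 10 × 60 × 30 − 9 × 2 = 17982 frames. 653237 ÷ 17982 → 36 full blocks, remainder 5885.
Within the partial block the first minute is 1800 frames and each further minute 1798, so 3 further minute boundaries passed. Total skipped labels = 18 × 36 + 2 × 3 = 654.
Non-drop label index = 653237 + 654 = 653891; at 30 labels/s that is 06:03:16:11, i.e. DF 06:03:16;11.

06:03:16;11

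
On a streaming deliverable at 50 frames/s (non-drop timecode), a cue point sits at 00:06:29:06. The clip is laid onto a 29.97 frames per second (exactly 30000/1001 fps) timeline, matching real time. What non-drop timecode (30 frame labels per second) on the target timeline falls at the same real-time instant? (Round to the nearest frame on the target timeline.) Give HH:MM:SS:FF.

00:06:28:22

Source frame index: (0×3600 + 6×60 + 29) × 50 + 6 = 19456.
Real time: 19456 / (50) = 9728/25 s.
Target frame: (9728/25) × (30000/1001) = 11673600/1001 ≈ 11661.938 → 11662.
At 30 labels/s: frame 11662 → 00:06:28:22.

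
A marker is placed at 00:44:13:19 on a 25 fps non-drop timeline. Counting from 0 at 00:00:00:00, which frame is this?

Total seconds to the label: (0 × 3600 + 44 × 60 + 13) = 2653.
Frame index = 2653 × 25 + 19 = 66344.

frame 66344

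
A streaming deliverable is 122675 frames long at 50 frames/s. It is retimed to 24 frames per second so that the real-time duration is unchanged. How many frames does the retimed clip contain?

58884 frames

Target frames = source frames × (target rate / source rate) = 122675 × (24)/(50) = 122675 × 12/25 = 58884.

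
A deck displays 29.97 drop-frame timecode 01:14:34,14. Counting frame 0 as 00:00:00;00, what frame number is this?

134100

Complete 10-minute blocks: 7, each 17982 frames → 125874.
Remaining 4 whole minutes in the current block: 1800 + 3 × 1798 = 7194 frames.
Within the current minute: 34 × 30 + 14 − 2 = 1032 (labels ;00/;01 skipped at this minute). Total = 125874 + 7194 + 1032 = 134100.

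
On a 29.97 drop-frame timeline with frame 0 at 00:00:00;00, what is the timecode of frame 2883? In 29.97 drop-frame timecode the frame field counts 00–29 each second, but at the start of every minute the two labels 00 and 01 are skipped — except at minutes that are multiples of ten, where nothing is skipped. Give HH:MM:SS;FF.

00:01:36;05

Ten DF minutes hold 17982 frames, so frame 2883 lies in block 0 (frames 0–17981) with 2883 frames into that block.
The block's first minute is 1800 frames and the rest 1798 each; 2883 frames reaches minute 1, so 0 × 18 + 1 × 2 = 2 labels have been skipped so far.
Adding those back, label number 2883 + 2 = 2885 at 30 labels/s is 96 s + 5 f = 0 h 1 min 36 s frame 5, i.e. 00:01:36;05.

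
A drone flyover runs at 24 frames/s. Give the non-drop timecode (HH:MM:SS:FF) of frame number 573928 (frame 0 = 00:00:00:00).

573928 ÷ 24 = 23913 full seconds, remainder 16 frames.
23913 s = 6 h 38 min 33 s.
Timecode: 06:38:33:16.

06:38:33:16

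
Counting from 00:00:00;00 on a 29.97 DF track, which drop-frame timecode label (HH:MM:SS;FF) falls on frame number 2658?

00:01:28;20

Ten DF minutes hold 17982 frames, so frame 2658 lies in block 0 (frames 0–17981) with 2658 frames into that block.
The block's first minute is 1800 frames and the rest 1798 each; 2658 frames reaches minute 1, so 0 × 18 + 1 × 2 = 2 labels have been skipped so far.
Adding those back, label number 2658 + 2 = 2660 at 30 labels/s is 88 s + 20 f = 0 h 1 min 28 s frame 20, i.e. 00:01:28;20.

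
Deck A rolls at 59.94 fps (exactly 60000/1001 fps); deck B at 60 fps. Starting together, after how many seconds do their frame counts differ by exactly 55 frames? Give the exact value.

The gap grows by |60 − 60000/1001| = 60/1001 frames per second.
Time for a 55-frame gap: 55 ÷ (60/1001) = 11011/12 s.

11011/12 seconds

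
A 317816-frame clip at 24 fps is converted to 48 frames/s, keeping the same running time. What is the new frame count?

635632 frames

Frames at target rate = 317816 × (48) / (24) = 635632.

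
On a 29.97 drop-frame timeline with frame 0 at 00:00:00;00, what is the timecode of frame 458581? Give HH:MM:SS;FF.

Each 10-minute DF block holds 10 × 60 × 30 − 9 × 2 = 17982 frames. 458581 ÷ 17982 → 25 full blocks, remainder 9031.
Within the partial block the first minute is 1800 frames and each further minute 1798, so 5 further minute boundaries passed. Total skipped labels = 18 × 25 + 2 × 5 = 460.
Non-drop label index = 458581 + 460 = 459041; at 30 labels/s that is 04:15:01:11, i.e. DF 04:15:01;11.

04:15:01;11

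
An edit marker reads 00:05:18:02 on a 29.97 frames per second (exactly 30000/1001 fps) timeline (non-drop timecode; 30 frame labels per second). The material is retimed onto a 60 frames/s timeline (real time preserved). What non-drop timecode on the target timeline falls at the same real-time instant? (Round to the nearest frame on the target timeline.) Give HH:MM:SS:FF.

00:05:18:23

Source frame index: (0×3600 + 5×60 + 18) × 30 + 2 = 9542.
Real time: 9542 / (30000/1001) = 4775771/15000 s.
Target frame: (4775771/15000) × (60) = 4775771/250 ≈ 19103.084 → 19103.
At 60 labels/s: frame 19103 → 00:05:18:23.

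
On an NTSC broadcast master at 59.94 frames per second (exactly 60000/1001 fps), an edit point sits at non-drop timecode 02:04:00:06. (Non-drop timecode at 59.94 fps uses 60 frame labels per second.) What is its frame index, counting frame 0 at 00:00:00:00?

Total seconds to the label: (2 × 3600 + 4 × 60 + 0) = 7440.
Frame index = 7440 × 60 + 6 = 446406.

frame 446406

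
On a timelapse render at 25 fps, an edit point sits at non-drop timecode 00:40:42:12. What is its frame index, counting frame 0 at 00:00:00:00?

Total seconds to the label: (0 × 3600 + 40 × 60 + 42) = 2442.
Frame index = 2442 × 25 + 12 = 61062.

61062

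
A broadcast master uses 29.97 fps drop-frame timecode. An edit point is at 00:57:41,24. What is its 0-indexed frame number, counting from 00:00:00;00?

As if non-drop at 30 labels/s: (0 × 3600 + 57 × 60 + 41) × 30 + 24 = 103854.
Minute boundaries passed: 57; those not divisible by 10: 57 − 5 = 52; dropped labels = 2 × 52 = 104.
Actual frame index = 103854 − 104 = 103750.

103750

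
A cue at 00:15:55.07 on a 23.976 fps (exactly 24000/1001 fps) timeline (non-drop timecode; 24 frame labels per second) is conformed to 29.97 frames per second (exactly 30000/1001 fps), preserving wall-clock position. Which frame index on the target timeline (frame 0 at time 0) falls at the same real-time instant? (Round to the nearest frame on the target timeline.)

Source frame index: (0×3600 + 15×60 + 55) × 24 + 7 = 22927.
Real time: 22927 / (24000/1001) = 22949927/24000 s.
Target frame: (22949927/24000) × (30000/1001) = 114635/4 ≈ 28658.750 → 28659.

frame 28659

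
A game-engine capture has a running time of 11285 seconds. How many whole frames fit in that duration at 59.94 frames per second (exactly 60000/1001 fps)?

676423 frames

Frames = 11285 × 60000/1001 = 677100000/1001 ≈ 676423.5764.
Complete frames: 676423.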